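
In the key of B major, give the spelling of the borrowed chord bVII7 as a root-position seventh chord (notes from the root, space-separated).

The root of bVII7 is the lowered 7th degree: A# becomes A. In B minor the chord on A is A–C#–E–G.

A C# E G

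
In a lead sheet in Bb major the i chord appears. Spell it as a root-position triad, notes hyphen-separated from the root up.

The root, Bb, is scale degree 1 — the same note in Bb major and Bb minor; only the chord quality changes. In Bb minor the chord on Bb is Bb–Db–F.

Bb-Db-F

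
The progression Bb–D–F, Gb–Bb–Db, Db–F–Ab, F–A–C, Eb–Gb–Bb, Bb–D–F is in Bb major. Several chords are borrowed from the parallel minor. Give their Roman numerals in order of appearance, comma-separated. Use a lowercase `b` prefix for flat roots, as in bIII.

bVI, bIII, iv

Bb major has the diatonic set Bb, Cm, Dm, Eb, F, Gm, Adim. Of the given chords, Bb–D–F = Bb and F–A–C = F are diatonic. But Gb–Bb–Db is foreign: the diatonic vi on degree 6 is Gm, whereas Gb comes from Bb minor. It is labeled bVI. Db–F–Ab doesn't fit — on degree 3 Bb major would have Dm (iii). Db is the degree-3 chord of Bb minor, so it is the borrowed bIII. But Eb–Gb–Bb is foreign: the diatonic IV on degree 4 is Eb, whereas Ebm comes from Bb minor. It is labeled iv.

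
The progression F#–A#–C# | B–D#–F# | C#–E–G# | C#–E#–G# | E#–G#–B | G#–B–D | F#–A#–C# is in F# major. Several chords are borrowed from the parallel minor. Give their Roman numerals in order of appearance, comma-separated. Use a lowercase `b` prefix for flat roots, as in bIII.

v, ii°

The diatonic triads in F# major are F#, G#m, A#m, B, C#, D#m, E#dim. F#–A#–C# = F#, B–D#–F# = B, C#–E#–G# = C# and E#–G#–B = E#dim all belong to that set. C#–E–G# is not: scale degree 5 in F# major carries C# (V). In F# minor the chord on that degree is C#m, so here it functions as v, borrowed from the parallel minor. G#–B–D doesn't fit — on degree 2 F# major would have G#m (ii). G#dim is the degree-2 chord of F# minor, so it is the borrowed ii°.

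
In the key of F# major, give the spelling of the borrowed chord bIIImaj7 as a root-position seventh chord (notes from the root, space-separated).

A C# E G#

The root of bIIImaj7 is the lowered 3rd degree: A# becomes A. In F# minor the chord on A is A–C#–E–G#.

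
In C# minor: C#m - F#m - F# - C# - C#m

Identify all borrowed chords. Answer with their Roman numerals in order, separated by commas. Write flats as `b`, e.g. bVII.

IV, I

In C# minor (with V from harmonic minor) the diatonic chords are C#m, D#dim, E, F#m, G#, A, B. C#m and F#m are both diatonic. F# (F#–A#–C#) is not: scale degree 4 in C# minor carries F#m (iv). In C# major the chord on that degree is F#, so here it functions as IV, borrowed from the parallel major. C# (C#–E#–G#) is not: scale degree 1 in C# minor carries C#m (i). In C# major the chord on that degree is C#, so here it functions as I, borrowed from the parallel major.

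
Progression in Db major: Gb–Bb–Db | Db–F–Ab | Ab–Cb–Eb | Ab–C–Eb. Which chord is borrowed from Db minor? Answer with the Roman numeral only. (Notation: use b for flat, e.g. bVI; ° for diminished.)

v

Db major has the diatonic set Db, Ebm, Fm, Gb, Ab, Bbm, Cdim. Of the given chords, Gb–Bb–Db = Gb, Db–F–Ab = Db and Ab–C–Eb = Ab are diatonic. Ab–Cb–Eb doesn't fit — on degree 5 Db major would have Ab (V). Abm is the degree-5 chord of Db minor, so it is the borrowed v.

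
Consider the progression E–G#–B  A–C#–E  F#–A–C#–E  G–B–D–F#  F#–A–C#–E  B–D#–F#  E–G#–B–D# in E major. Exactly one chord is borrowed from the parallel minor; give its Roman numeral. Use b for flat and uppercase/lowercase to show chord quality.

In E major the diatonic chords are E, F#m, G#m, A, B, C#m, D#dim. Of the given chords, E–G#–B = E, A–C#–E = A, F#–A–C#–E = F#m7, B–D#–F# = B and E–G#–B–D# = Emaj7 are diatonic. But G–B–D–F# is foreign: the diatonic iii on degree 3 is G#m, whereas Gmaj7 comes from E minor. It is labeled bIIImaj7.

bIIImaj7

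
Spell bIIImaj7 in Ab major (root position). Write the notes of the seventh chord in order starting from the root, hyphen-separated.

The root of bIIImaj7 is the lowered 3rd degree: C becomes Cb. Stacking thirds in Ab minor on Cb gives Cb–Eb–Gb–Bb.

Cb-Eb-Gb-Bb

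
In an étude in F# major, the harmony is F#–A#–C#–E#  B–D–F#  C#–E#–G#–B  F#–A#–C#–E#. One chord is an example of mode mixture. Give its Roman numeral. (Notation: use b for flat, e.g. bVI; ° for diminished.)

iv

F# major has the diatonic set F#, G#m, A#m, B, C#, D#m, E#dim. F#–A#–C#–E# = F#maj7 and C#–E#–G#–B = C#7 are both diatonic. But B–D–F# is foreign: the diatonic IV on degree 4 is B, whereas Bm comes from F# minor. It is labeled iv.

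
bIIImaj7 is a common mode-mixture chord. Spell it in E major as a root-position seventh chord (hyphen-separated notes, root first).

bIIImaj7 is built on the lowered scale degree 3. In E major degree 3 is G#; lowered it becomes G. Building the major-seventh chord from the parallel minor on G: G–B–D–F#.

G-B-D-F#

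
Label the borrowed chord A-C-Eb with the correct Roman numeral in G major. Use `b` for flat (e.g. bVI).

ii°

The root A is the diatonic 2nd degree of G major; the borrowing shows in the chord quality. A–C–Eb is a diminished chord — the form found in G minor, not the diatonic ii (Am). Borrowed into G major it is written ii°.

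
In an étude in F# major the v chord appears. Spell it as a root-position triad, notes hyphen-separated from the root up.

C#-E-G#

v is built on scale degree 5, which is C# in both F# major and its parallel. Building the minor chord from the parallel minor on C#: C#–E–G#.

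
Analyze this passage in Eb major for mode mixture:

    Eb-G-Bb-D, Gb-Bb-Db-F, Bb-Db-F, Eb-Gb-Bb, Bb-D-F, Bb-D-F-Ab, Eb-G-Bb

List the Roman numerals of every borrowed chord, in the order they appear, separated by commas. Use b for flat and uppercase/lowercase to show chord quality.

Eb major has the diatonic set Eb, Fm, Gm, Ab, Bb, Cm, Ddim. Eb–G–Bb–D = Ebmaj7, Bb–D–F = Bb, Bb–D–F–Ab = Bb7 and Eb–G–Bb = Eb all belong to that set. Gb–Bb–Db–F doesn't fit — on degree 3 Eb major would have Gm (iii). Gbmaj7 is the degree-3 chord of Eb minor, so it is the borrowed bIIImaj7. But Bb–Db–F is foreign: the diatonic V on degree 5 is Bb, whereas Bbm comes from Eb minor. It is labeled v. But Eb–Gb–Bb is foreign: the diatonic I on degree 1 is Eb, whereas Ebm comes from Eb minor. It is labeled i.

bIIImaj7, v, i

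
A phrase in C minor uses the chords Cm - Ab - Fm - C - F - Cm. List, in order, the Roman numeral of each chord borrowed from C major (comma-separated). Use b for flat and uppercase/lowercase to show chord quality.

The diatonic triads in C minor (with V from harmonic minor) are Cm, Ddim, Eb, Fm, G, Ab, Bb. Cm, Ab and Fm are all diatonic. But C (C–E–G) is foreign: the diatonic i on degree 1 is Cm, whereas C comes from C major. It is labeled I. F (F–A–C) is not: scale degree 4 in C minor carries Fm (iv). In C major the chord on that degree is F, so here it functions as IV, borrowed from the parallel major.

I, IV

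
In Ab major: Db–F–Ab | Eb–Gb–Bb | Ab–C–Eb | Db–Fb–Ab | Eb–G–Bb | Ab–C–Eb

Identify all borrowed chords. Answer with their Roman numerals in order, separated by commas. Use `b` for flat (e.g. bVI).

v, iv

The diatonic triads in Ab major are Ab, Bbm, Cm, Db, Eb, Fm, Gdim. Of the given chords, Db–F–Ab = Db, Ab–C–Eb = Ab and Eb–G–Bb = Eb are diatonic. Eb–Gb–Bb is not: scale degree 5 in Ab major carries Eb (V). In Ab minor the chord on that degree is Ebm, so here it functions as v, borrowed from the parallel minor. Db–Fb–Ab doesn't fit — on degree 4 Ab major would have Db (IV). Dbm is the degree-4 chord of Ab minor, so it is the borrowed iv.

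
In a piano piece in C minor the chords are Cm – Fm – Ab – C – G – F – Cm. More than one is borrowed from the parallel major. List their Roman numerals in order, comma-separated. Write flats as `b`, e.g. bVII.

C minor has the diatonic set Cm, Ddim, Eb, Fm, G, Ab, Bb (with V from harmonic minor). Cm, Fm, Ab and G all belong to that set. But C (C–E–G) is foreign: the diatonic i on degree 1 is Cm, whereas C comes from C major. It is labeled I. F (F–A–C) doesn't fit — on degree 4 C minor would have Fm (iv). F is the degree-4 chord of C major, so it is the borrowed IV.

I, IV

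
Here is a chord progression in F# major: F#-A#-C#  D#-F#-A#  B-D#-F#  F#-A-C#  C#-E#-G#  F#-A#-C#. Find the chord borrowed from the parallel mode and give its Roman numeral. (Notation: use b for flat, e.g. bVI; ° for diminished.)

The diatonic triads in F# major are F#, G#m, A#m, B, C#, D#m, E#dim. Of the given chords, F#–A#–C# = F#, D#–F#–A# = D#m, B–D#–F# = B and C#–E#–G# = C# are diatonic. F#–A–C# doesn't fit — on degree 1 F# major would have F# (I). F#m is the degree-1 chord of F# minor, so it is the borrowed i.

i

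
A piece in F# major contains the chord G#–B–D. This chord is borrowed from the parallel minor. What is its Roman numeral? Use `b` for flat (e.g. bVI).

ii°

G# is scale degree 2 in F# major. Diatonically F# major has G#m (ii) on that degree; G#–B–D is instead the diminished chord native to F# minor, so it takes the label ii°.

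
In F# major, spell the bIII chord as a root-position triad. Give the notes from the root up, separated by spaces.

A C# E

The root of bIII is the lowered 3rd degree: A# becomes A. Stacking thirds in F# minor on A gives A–C#–E.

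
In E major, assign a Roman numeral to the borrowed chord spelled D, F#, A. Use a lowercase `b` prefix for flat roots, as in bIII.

bVII

D is the lowered form of scale degree 7 in E major (the diatonic degree 7 is D#). D–F#–A is a major chord — the form found in E minor, not the diatonic vii° (D#dim). Borrowed into E major it is written bVII.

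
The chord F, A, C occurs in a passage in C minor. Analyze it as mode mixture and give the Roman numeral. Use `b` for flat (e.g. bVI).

IV

The root F is the diatonic 4th degree of C minor; the borrowing shows in the chord quality. The diatonic chord on degree 4 would be Fm (iv), but F–A–C is the major chord from C major. As a borrowed chord it is labeled IV.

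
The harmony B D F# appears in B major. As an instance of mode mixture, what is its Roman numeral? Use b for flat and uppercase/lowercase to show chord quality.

B is scale degree 1 in B major. Diatonically B major has B (I) on that degree; B–D–F# is instead the minor chord native to B minor, so it takes the label i.

i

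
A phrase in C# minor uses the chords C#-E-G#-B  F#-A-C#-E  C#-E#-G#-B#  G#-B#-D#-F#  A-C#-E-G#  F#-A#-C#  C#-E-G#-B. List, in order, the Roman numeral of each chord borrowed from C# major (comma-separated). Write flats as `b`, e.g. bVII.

In C# minor (with V from harmonic minor) the diatonic chords are C#m, D#dim, E, F#m, G#, A, B. C#–E–G#–B = C#m7, F#–A–C#–E = F#m7, G#–B#–D#–F# = G#7 and A–C#–E–G# = Amaj7 all belong to that set. C#–E#–G#–B# doesn't fit — on degree 1 C# minor would have C#m (i). C#maj7 is the degree-1 chord of C# major, so it is the borrowed Imaj7. F#–A#–C# is not: scale degree 4 in C# minor carries F#m (iv). In C# major the chord on that degree is F#, so here it functions as IV, borrowed from the parallel major.

Imaj7, IV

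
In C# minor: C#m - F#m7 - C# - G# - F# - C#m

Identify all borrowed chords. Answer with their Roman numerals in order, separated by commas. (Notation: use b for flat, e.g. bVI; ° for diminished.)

I, IV

In C# minor (with V from harmonic minor) the diatonic chords are C#m, D#dim, E, F#m, G#, A, B. C#m, F#m7 and G# all belong to that set. C# (C#–E#–G#) doesn't fit — on degree 1 C# minor would have C#m (i). C# is the degree-1 chord of C# major, so it is the borrowed I. F# (F#–A#–C#) is not: scale degree 4 in C# minor carries F#m (iv). In C# major the chord on that degree is F#, so here it functions as IV, borrowed from the parallel major.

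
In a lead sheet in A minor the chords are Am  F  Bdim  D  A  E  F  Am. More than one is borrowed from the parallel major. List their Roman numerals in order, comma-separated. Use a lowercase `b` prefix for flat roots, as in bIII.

IV, I

The diatonic triads in A minor (with V from harmonic minor) are Am, Bdim, C, Dm, E, F, G. Of the given chords, Am, F, Bdim and E are diatonic. D (D–F#–A) doesn't fit — on degree 4 A minor would have Dm (iv). D is the degree-4 chord of A major, so it is the borrowed IV. But A (A–C#–E) is foreign: the diatonic i on degree 1 is Am, whereas A comes from A major. It is labeled I.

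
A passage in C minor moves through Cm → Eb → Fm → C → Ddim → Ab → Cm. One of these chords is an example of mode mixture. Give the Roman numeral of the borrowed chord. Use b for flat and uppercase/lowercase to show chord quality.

I

C minor has the diatonic set Cm, Ddim, Eb, Fm, G, Ab, Bb (with V from harmonic minor). Cm, Eb, Fm, Ddim and Ab are all diatonic. C (C–E–G) doesn't fit — on degree 1 C minor would have Cm (i). C is the degree-1 chord of C major, so it is the borrowed I.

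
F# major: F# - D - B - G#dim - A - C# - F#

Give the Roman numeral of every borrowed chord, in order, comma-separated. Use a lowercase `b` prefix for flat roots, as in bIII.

F# major has the diatonic set F#, G#m, A#m, B, C#, D#m, E#dim. F#, B and C# all belong to that set. D (D–F#–A) doesn't fit — on degree 6 F# major would have D#m (vi). D is the degree-6 chord of F# minor, so it is the borrowed bVI. G#dim (G#–B–D) doesn't fit — on degree 2 F# major would have G#m (ii). G#dim is the degree-2 chord of F# minor, so it is the borrowed ii°. But A (A–C#–E) is foreign: the diatonic iii on degree 3 is A#m, whereas A comes from F# minor. It is labeled bIII.

bVI, ii°, bIII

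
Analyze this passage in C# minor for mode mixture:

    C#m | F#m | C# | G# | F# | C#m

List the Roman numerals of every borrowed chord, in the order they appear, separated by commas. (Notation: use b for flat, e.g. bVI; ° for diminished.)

I, IV

The diatonic triads in C# minor (with V from harmonic minor) are C#m, D#dim, E, F#m, G#, A, B. C#m, F#m and G# are all diatonic. C# (C#–E#–G#) doesn't fit — on degree 1 C# minor would have C#m (i). C# is the degree-1 chord of C# major, so it is the borrowed I. F# (F#–A#–C#) doesn't fit — on degree 4 C# minor would have F#m (iv). F# is the degree-4 chord of C# major, so it is the borrowed IV.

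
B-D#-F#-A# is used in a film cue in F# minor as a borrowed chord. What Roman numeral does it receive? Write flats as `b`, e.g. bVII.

The root B is the diatonic 4th degree of F# minor; the borrowing shows in the chord quality. Diatonically F# minor has Bm (iv) on that degree; B–D#–F#–A# is instead the major-seventh chord native to F# major, so it takes the label IVmaj7.

IVmaj7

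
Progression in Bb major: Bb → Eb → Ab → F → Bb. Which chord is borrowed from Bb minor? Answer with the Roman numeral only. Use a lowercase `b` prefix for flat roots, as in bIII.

The diatonic triads in Bb major are Bb, Cm, Dm, Eb, F, Gm, Adim. Of the given chords, Bb, Eb and F are diatonic. Ab (Ab–C–Eb) doesn't fit — on degree 7 Bb major would have Adim (vii°). Ab is the degree-7 chord of Bb minor, so it is the borrowed bVII.

bVII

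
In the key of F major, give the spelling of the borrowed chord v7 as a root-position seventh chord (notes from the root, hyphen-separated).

C-Eb-G-Bb

The root, C, is scale degree 5 — the same note in F major and F minor; only the chord quality changes. Building the minor-seventh chord from the parallel minor on C: C–Eb–G–Bb.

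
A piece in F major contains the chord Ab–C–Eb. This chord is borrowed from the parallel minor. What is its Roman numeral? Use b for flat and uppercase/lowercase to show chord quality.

bIII

The root Ab is the lowered 3rd scale degree — diatonically F major has A there. Ab–C–Eb is a major chord — the form found in F minor, not the diatonic iii (Am). Borrowed into F major it is written bIII.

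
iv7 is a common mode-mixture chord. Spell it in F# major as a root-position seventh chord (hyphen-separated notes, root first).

B-D-F#-A

iv7 is built on scale degree 4, which is B in both F# major and its parallel. Stacking thirds in F# minor on B gives B–D–F#–A.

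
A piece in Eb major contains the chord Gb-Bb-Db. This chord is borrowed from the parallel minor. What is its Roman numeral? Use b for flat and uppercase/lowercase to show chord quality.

bIII

Gb is the lowered form of scale degree 3 in Eb major (the diatonic degree 3 is G). Diatonically Eb major has Gm (iii) on that degree; Gb–Bb–Db is instead the major chord native to Eb minor, so it takes the label bIII.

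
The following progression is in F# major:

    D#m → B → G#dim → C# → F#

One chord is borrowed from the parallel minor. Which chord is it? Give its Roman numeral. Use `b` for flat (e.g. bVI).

The diatonic triads in F# major are F#, G#m, A#m, B, C#, D#m, E#dim. D#m, B, C# and F# all belong to that set. But G#dim (G#–B–D) is foreign: the diatonic ii on degree 2 is G#m, whereas G#dim comes from F# minor. It is labeled ii°.

ii°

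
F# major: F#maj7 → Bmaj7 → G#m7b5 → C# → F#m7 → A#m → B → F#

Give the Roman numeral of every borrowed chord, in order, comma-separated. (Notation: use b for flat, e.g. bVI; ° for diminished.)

The diatonic triads in F# major are F#, G#m, A#m, B, C#, D#m, E#dim. F#maj7, Bmaj7, C#, A#m, B and F# all belong to that set. G#m7b5 (G#–B–D–F#) doesn't fit — on degree 2 F# major would have G#m (ii). G#m7b5 is the degree-2 chord of F# minor, so it is the borrowed iiø7. F#m7 (F#–A–C#–E) is not: scale degree 1 in F# major carries F# (I). In F# minor the chord on that degree is F#m7, so here it functions as i7, borrowed from the parallel minor.

iiø7, i7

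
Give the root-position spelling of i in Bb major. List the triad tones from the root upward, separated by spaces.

The root, Bb, is scale degree 1 — the same note in Bb major and Bb minor; only the chord quality changes. In Bb minor the chord on Bb is Bb–Db–F.

Bb Db F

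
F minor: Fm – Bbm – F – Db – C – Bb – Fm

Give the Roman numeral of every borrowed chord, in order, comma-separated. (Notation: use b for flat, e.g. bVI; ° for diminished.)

I, IV

The diatonic triads in F minor (with V from harmonic minor) are Fm, Gdim, Ab, Bbm, C, Db, Eb. Fm, Bbm, Db and C are all diatonic. But F (F–A–C) is foreign: the diatonic i on degree 1 is Fm, whereas F comes from F major. It is labeled I. But Bb (Bb–D–F) is foreign: the diatonic iv on degree 4 is Bbm, whereas Bb comes from F major. It is labeled IV.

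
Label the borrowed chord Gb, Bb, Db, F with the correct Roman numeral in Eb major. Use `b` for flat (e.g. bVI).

bIIImaj7

Gb is the lowered form of scale degree 3 in Eb major (the diatonic degree 3 is G). Gb–Bb–Db–F is a major-seventh chord — the form found in Eb minor, not the diatonic iii (Gm). Borrowed into Eb major it is written bIIImaj7.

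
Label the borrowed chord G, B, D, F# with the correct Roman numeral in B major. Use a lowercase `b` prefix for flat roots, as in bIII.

bVImaj7

In B major scale degree 6 is G#; G is its lowered form, from B minor. G–B–D–F# is a major-seventh chord — the form found in B minor, not the diatonic vi (G#m). Borrowed into B major it is written bVImaj7.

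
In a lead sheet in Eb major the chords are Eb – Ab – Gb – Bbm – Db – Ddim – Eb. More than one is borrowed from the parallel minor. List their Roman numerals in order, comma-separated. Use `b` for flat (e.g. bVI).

Eb major has the diatonic set Eb, Fm, Gm, Ab, Bb, Cm, Ddim. Of the given chords, Eb, Ab and Ddim are diatonic. Gb (Gb–Bb–Db) doesn't fit — on degree 3 Eb major would have Gm (iii). Gb is the degree-3 chord of Eb minor, so it is the borrowed bIII. Bbm (Bb–Db–F) doesn't fit — on degree 5 Eb major would have Bb (V). Bbm is the degree-5 chord of Eb minor, so it is the borrowed v. Db (Db–F–Ab) is not: scale degree 7 in Eb major carries Ddim (vii°). In Eb minor the chord on that degree is Db, so here it functions as bVII, borrowed from the parallel minor.

bIII, v, bVII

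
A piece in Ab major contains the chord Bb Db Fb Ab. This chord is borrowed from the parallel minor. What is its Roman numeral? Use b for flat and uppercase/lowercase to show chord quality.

iiø7

The root Bb is the diatonic 2nd degree of Ab major; the borrowing shows in the chord quality. The diatonic chord on degree 2 would be Bbm (ii), but Bb–Db–Fb–Ab is the half-diminished-seventh chord from Ab minor. As a borrowed chord it is labeled iiø7.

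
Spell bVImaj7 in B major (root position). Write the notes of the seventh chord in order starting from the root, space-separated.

G B D F#

bVImaj7 is built on the lowered scale degree 6. In B major degree 6 is G#; lowered it becomes G. Building the major-seventh chord from the parallel minor on G: G–B–D–F#.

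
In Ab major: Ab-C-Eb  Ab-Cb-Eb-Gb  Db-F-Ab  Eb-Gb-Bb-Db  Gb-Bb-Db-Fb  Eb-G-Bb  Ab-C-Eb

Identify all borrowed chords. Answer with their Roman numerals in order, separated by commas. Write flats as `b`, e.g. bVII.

i7, v7, bVII7

Ab major has the diatonic set Ab, Bbm, Cm, Db, Eb, Fm, Gdim. Ab–C–Eb = Ab, Db–F–Ab = Db and Eb–G–Bb = Eb all belong to that set. But Ab–Cb–Eb–Gb is foreign: the diatonic I on degree 1 is Ab, whereas Abm7 comes from Ab minor. It is labeled i7. Eb–Gb–Bb–Db doesn't fit — on degree 5 Ab major would have Eb (V). Ebm7 is the degree-5 chord of Ab minor, so it is the borrowed v7. Gb–Bb–Db–Fb is not: scale degree 7 in Ab major carries Gdim (vii°). In Ab minor the chord on that degree is Gb7, so here it functions as bVII7, borrowed from the parallel minor.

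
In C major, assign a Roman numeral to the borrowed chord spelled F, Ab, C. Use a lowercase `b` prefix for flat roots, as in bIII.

The root F is the diatonic 4th degree of C major; the borrowing shows in the chord quality. F–Ab–C is a minor chord — the form found in C minor, not the diatonic IV (F). Borrowed into C major it is written iv.

iv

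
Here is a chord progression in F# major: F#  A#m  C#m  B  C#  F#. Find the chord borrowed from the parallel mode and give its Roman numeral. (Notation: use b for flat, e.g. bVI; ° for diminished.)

The diatonic triads in F# major are F#, G#m, A#m, B, C#, D#m, E#dim. F#, A#m, B and C# are all diatonic. But C#m (C#–E–G#) is foreign: the diatonic V on degree 5 is C#, whereas C#m comes from F# minor. It is labeled v.

v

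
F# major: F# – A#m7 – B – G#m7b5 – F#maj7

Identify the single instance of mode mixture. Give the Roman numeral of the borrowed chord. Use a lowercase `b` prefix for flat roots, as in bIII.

iiø7

The diatonic triads in F# major are F#, G#m, A#m, B, C#, D#m, E#dim. F#, A#m7, B and F#maj7 are all diatonic. But G#m7b5 (G#–B–D–F#) is foreign: the diatonic ii on degree 2 is G#m, whereas G#m7b5 comes from F# minor. It is labeled iiø7.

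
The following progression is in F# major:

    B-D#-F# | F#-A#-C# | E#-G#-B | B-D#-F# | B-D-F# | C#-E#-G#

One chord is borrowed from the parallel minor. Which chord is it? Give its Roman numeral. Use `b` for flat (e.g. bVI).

iv

In F# major the diatonic chords are F#, G#m, A#m, B, C#, D#m, E#dim. B–D#–F# = B, F#–A#–C# = F#, E#–G#–B = E#dim and C#–E#–G# = C# are all diatonic. B–D–F# doesn't fit — on degree 4 F# major would have B (IV). Bm is the degree-4 chord of F# minor, so it is the borrowed iv.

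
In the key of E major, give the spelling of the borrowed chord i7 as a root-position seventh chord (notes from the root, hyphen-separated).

i7 is built on scale degree 1, which is E in both E major and its parallel. In E minor the chord on E is E–G–B–D.

E-G-B-D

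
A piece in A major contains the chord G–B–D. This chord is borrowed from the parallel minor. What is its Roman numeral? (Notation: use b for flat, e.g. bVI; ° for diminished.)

The root G is the lowered 7th scale degree — diatonically A major has G# there. The diatonic chord on degree 7 would be G#dim (vii°), but G–B–D is the major chord from A minor. As a borrowed chord it is labeled bVII.

bVII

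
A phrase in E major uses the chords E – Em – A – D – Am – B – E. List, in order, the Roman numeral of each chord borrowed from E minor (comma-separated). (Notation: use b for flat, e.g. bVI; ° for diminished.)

The diatonic triads in E major are E, F#m, G#m, A, B, C#m, D#dim. Of the given chords, E, A and B are diatonic. Em (E–G–B) doesn't fit — on degree 1 E major would have E (I). Em is the degree-1 chord of E minor, so it is the borrowed i. D (D–F#–A) is not: scale degree 7 in E major carries D#dim (vii°). In E minor the chord on that degree is D, so here it functions as bVII, borrowed from the parallel minor. But Am (A–C–E) is foreign: the diatonic IV on degree 4 is A, whereas Am comes from E minor. It is labeled iv.

i, bVII, iv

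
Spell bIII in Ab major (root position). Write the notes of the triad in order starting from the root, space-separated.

Cb Eb Gb

The root of bIII is the lowered 3rd degree: C becomes Cb. In Ab minor the chord on Cb is Cb–Eb–Gb.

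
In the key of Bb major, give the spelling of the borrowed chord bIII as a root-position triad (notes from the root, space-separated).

The root of bIII is the lowered 3rd degree: D becomes Db. Building the major chord from the parallel minor on Db: Db–F–Ab.

Db F Ab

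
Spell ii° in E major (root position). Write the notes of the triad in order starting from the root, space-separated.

F# A C

The root, F#, is scale degree 2 — the same note in E major and E minor; only the chord quality changes. Stacking thirds in E minor on F# gives F#–A–C.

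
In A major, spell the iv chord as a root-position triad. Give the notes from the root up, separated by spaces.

D F A

iv is built on scale degree 4, which is D in both A major and its parallel. Stacking thirds in A minor on D gives D–F–A.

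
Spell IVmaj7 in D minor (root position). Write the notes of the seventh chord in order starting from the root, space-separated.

IVmaj7 is built on scale degree 4, which is G in both D minor and its parallel. Building the major-seventh chord from the parallel major on G: G–B–D–F#.

G B D F#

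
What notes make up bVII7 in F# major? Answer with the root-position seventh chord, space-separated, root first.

E G# B D

bVII7 is built on the lowered scale degree 7. In F# major degree 7 is E#; lowered it becomes E. In F# minor the chord on E is E–G#–B–D.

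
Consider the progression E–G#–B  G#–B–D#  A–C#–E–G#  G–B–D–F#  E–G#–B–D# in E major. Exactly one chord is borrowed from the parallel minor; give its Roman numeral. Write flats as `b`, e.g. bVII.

bIIImaj7

The diatonic triads in E major are E, F#m, G#m, A, B, C#m, D#dim. Of the given chords, E–G#–B = E, G#–B–D# = G#m, A–C#–E–G# = Amaj7 and E–G#–B–D# = Emaj7 are diatonic. But G–B–D–F# is foreign: the diatonic iii on degree 3 is G#m, whereas Gmaj7 comes from E minor. It is labeled bIIImaj7.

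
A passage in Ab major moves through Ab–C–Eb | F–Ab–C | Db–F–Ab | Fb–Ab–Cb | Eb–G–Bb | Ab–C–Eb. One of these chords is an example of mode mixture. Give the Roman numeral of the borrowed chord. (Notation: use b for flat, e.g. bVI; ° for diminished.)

bVI

In Ab major the diatonic chords are Ab, Bbm, Cm, Db, Eb, Fm, Gdim. Of the given chords, Ab–C–Eb = Ab, F–Ab–C = Fm, Db–F–Ab = Db and Eb–G–Bb = Eb are diatonic. Fb–Ab–Cb doesn't fit — on degree 6 Ab major would have Fm (vi). Fb is the degree-6 chord of Ab minor, so it is the borrowed bVI.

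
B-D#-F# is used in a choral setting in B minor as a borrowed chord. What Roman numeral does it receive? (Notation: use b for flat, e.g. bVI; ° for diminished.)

I

The root B is the diatonic 1st degree of B minor; the borrowing shows in the chord quality. The diatonic chord on degree 1 would be Bm (i), but B–D#–F# is the major chord from B major. As a borrowed chord it is labeled I.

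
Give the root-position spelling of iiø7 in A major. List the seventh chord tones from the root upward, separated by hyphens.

iiø7 is built on scale degree 2, which is B in both A major and its parallel. Stacking thirds in A minor on B gives B–D–F–A.

B-D-F-A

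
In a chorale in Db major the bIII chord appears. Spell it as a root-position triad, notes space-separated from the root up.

Fb Ab Cb

bIII is built on the lowered scale degree 3. In Db major degree 3 is F; lowered it becomes Fb. Stacking thirds in Db minor on Fb gives Fb–Ab–Cb.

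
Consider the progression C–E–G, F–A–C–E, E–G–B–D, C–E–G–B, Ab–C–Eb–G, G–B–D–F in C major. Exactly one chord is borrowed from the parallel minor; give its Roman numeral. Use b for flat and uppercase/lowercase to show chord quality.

The diatonic triads in C major are C, Dm, Em, F, G, Am, Bdim. C–E–G = C, F–A–C–E = Fmaj7, E–G–B–D = Em7, C–E–G–B = Cmaj7 and G–B–D–F = G7 all belong to that set. Ab–C–Eb–G doesn't fit — on degree 6 C major would have Am (vi). Abmaj7 is the degree-6 chord of C minor, so it is the borrowed bVImaj7.

bVImaj7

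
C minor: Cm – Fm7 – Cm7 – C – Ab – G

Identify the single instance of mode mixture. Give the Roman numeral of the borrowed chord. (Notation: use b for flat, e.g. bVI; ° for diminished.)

In C minor (with V from harmonic minor) the diatonic chords are Cm, Ddim, Eb, Fm, G, Ab, Bb. Of the given chords, Cm, Fm7, Cm7, Ab and G are diatonic. But C (C–E–G) is foreign: the diatonic i on degree 1 is Cm, whereas C comes from C major. It is labeled I.

I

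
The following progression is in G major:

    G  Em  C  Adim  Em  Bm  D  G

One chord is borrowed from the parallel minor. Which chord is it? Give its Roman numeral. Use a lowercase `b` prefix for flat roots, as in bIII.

ii°

In G major the diatonic chords are G, Am, Bm, C, D, Em, F#dim. G, Em, C, Bm and D all belong to that set. Adim (A–C–Eb) is not: scale degree 2 in G major carries Am (ii). In G minor the chord on that degree is Adim, so here it functions as ii°, borrowed from the parallel minor.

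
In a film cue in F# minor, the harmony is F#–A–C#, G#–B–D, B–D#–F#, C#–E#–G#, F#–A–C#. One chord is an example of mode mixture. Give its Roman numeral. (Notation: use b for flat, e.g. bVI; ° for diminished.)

The diatonic triads in F# minor (with V from harmonic minor) are F#m, G#dim, A, Bm, C#, D, E. Of the given chords, F#–A–C# = F#m, G#–B–D = G#dim and C#–E#–G# = C# are diatonic. B–D#–F# doesn't fit — on degree 4 F# minor would have Bm (iv). B is the degree-4 chord of F# major, so it is the borrowed IV.

IV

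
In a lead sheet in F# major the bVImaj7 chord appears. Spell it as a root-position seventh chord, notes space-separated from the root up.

D F# A C#

The root of bVImaj7 is the lowered 6th degree: D# becomes D. In F# minor the chord on D is D–F#–A–C#.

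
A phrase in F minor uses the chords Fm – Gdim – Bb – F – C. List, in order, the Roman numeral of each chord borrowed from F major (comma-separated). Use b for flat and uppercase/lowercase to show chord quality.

IV, I

In F minor (with V from harmonic minor) the diatonic chords are Fm, Gdim, Ab, Bbm, C, Db, Eb. Fm, Gdim and C are all diatonic. Bb (Bb–D–F) is not: scale degree 4 in F minor carries Bbm (iv). In F major the chord on that degree is Bb, so here it functions as IV, borrowed from the parallel major. F (F–A–C) doesn't fit — on degree 1 F minor would have Fm (i). F is the degree-1 chord of F major, so it is the borrowed I.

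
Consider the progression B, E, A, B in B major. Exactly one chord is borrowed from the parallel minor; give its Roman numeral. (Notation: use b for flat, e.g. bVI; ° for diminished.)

bVII

The diatonic triads in B major are B, C#m, D#m, E, F#, G#m, A#dim. Of the given chords, B and E are diatonic. But A (A–C#–E) is foreign: the diatonic vii° on degree 7 is A#dim, whereas A comes from B minor. It is labeled bVII.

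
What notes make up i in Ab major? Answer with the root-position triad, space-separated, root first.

The root, Ab, is scale degree 1 — the same note in Ab major and Ab minor; only the chord quality changes. Building the minor chord from the parallel minor on Ab: Ab–Cb–Eb.

Ab Cb Eb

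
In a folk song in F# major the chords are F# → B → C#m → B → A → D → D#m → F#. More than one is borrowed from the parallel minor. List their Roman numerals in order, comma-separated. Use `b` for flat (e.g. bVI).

v, bIII, bVI

The diatonic triads in F# major are F#, G#m, A#m, B, C#, D#m, E#dim. Of the given chords, F#, B and D#m are diatonic. But C#m (C#–E–G#) is foreign: the diatonic V on degree 5 is C#, whereas C#m comes from F# minor. It is labeled v. But A (A–C#–E) is foreign: the diatonic iii on degree 3 is A#m, whereas A comes from F# minor. It is labeled bIII. But D (D–F#–A) is foreign: the diatonic vi on degree 6 is D#m, whereas D comes from F# minor. It is labeled bVI.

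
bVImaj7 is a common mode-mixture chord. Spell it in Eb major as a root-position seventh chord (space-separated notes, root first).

Scale degree 6 in Eb major is C. bVImaj7 uses the lowered form, Cb, taken from Eb minor. Building the major-seventh chord from the parallel minor on Cb: Cb–Eb–Gb–Bb.

Cb Eb Gb Bb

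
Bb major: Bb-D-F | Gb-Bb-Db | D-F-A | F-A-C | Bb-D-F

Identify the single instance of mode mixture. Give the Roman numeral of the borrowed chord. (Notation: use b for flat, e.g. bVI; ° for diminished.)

bVI

The diatonic triads in Bb major are Bb, Cm, Dm, Eb, F, Gm, Adim. Bb–D–F = Bb, D–F–A = Dm and F–A–C = F are all diatonic. Gb–Bb–Db is not: scale degree 6 in Bb major carries Gm (vi). In Bb minor the chord on that degree is Gb, so here it functions as bVI, borrowed from the parallel minor.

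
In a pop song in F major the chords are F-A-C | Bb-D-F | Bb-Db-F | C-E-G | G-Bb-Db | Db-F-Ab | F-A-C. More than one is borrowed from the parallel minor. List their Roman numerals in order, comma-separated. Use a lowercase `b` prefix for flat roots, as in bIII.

iv, ii°, bVI

The diatonic triads in F major are F, Gm, Am, Bb, C, Dm, Edim. F–A–C = F, Bb–D–F = Bb and C–E–G = C all belong to that set. Bb–Db–F doesn't fit — on degree 4 F major would have Bb (IV). Bbm is the degree-4 chord of F minor, so it is the borrowed iv. G–Bb–Db is not: scale degree 2 in F major carries Gm (ii). In F minor the chord on that degree is Gdim, so here it functions as ii°, borrowed from the parallel minor. Db–F–Ab doesn't fit — on degree 6 F major would have Dm (vi). Db is the degree-6 chord of F minor, so it is the borrowed bVI.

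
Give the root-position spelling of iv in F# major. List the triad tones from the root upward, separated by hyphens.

B-D-F#

The root, B, is scale degree 4 — the same note in F# major and F# minor; only the chord quality changes. Building the minor chord from the parallel minor on B: B–D–F#.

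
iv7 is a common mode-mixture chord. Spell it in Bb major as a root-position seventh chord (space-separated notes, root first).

Eb Gb Bb Db

The root, Eb, is scale degree 4 — the same note in Bb major and Bb minor; only the chord quality changes. In Bb minor the chord on Eb is Eb–Gb–Bb–Db.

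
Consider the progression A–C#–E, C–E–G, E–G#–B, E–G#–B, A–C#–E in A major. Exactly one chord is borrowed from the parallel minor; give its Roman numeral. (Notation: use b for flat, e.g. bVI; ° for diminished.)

A major has the diatonic set A, Bm, C#m, D, E, F#m, G#dim. A–C#–E = A and E–G#–B = E are both diatonic. But C–E–G is foreign: the diatonic iii on degree 3 is C#m, whereas C comes from A minor. It is labeled bIII.

bIII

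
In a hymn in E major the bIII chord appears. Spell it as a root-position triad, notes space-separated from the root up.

G B D

The root of bIII is the lowered 3rd degree: G# becomes G. In E minor the chord on G is G–B–D.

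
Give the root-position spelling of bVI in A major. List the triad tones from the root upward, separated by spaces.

bVI is built on the lowered scale degree 6. In A major degree 6 is F#; lowered it becomes F. Building the major chord from the parallel minor on F: F–A–C.

F A C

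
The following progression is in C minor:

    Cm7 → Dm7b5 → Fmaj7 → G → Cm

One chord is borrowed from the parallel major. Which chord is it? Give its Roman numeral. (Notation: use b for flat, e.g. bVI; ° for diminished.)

C minor has the diatonic set Cm, Ddim, Eb, Fm, G, Ab, Bb (with V from harmonic minor). Cm7, Dm7b5, G and Cm are all diatonic. Fmaj7 (F–A–C–E) is not: scale degree 4 in C minor carries Fm (iv). In C major the chord on that degree is Fmaj7, so here it functions as IVmaj7, borrowed from the parallel major.

IVmaj7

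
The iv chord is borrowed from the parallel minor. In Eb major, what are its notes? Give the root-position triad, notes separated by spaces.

Ab Cb Eb

The root, Ab, is scale degree 4 — the same note in Eb major and Eb minor; only the chord quality changes. Stacking thirds in Eb minor on Ab gives Ab–Cb–Eb.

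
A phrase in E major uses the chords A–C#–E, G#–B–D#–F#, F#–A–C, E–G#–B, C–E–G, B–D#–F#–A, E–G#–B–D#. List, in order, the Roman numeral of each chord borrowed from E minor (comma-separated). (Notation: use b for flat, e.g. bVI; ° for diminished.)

In E major the diatonic chords are E, F#m, G#m, A, B, C#m, D#dim. A–C#–E = A, G#–B–D#–F# = G#m7, E–G#–B = E, B–D#–F#–A = B7 and E–G#–B–D# = Emaj7 are all diatonic. F#–A–C doesn't fit — on degree 2 E major would have F#m (ii). F#dim is the degree-2 chord of E minor, so it is the borrowed ii°. C–E–G doesn't fit — on degree 6 E major would have C#m (vi). C is the degree-6 chord of E minor, so it is the borrowed bVI.

ii°, bVI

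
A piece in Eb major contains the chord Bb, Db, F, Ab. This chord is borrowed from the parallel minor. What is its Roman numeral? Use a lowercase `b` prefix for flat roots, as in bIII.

v7

The root Bb is the diatonic 5th degree of Eb major; the borrowing shows in the chord quality. The diatonic chord on degree 5 would be Bb (V), but Bb–Db–F–Ab is the minor-seventh chord from Eb minor. As a borrowed chord it is labeled v7.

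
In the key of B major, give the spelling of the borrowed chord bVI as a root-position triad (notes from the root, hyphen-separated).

bVI is built on the lowered scale degree 6. In B major degree 6 is G#; lowered it becomes G. Stacking thirds in B minor on G gives G–B–D.

G-B-D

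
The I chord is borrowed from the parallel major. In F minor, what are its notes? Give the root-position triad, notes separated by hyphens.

The root, F, is scale degree 1 — the same note in F minor and F major; only the chord quality changes. In F major the chord on F is F–A–C.

F-A-C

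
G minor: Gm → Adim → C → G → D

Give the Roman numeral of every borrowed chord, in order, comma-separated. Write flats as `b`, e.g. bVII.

IV, I

In G minor (with V from harmonic minor) the diatonic chords are Gm, Adim, Bb, Cm, D, Eb, F. Gm, Adim and D are all diatonic. C (C–E–G) doesn't fit — on degree 4 G minor would have Cm (iv). C is the degree-4 chord of G major, so it is the borrowed IV. G (G–B–D) is not: scale degree 1 in G minor carries Gm (i). In G major the chord on that degree is G, so here it functions as I, borrowed from the parallel major.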